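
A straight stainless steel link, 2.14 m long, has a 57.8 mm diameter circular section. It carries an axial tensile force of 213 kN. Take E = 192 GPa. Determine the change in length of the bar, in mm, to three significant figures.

0.905 mm

A = 2624 mm².
δ_mech = NL/(AE) = 213000·2140/(2624·192000) = 0.9048 mm.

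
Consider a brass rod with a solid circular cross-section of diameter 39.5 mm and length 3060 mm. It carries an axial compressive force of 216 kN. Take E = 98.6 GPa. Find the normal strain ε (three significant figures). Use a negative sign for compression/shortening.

A = 1225 mm².
σ = N/A = -176.3 MPa; ε = σ/E = -176.3/98600 = -1.788e-03.

-0.00179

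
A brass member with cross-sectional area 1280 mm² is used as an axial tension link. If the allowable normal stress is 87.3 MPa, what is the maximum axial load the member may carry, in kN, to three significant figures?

112 kN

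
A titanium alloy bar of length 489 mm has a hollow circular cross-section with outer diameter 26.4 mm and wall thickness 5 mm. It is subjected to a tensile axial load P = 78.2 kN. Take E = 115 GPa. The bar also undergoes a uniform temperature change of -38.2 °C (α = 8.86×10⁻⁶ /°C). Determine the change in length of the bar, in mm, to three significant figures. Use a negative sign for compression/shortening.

A = 336.2 mm².
δ_mech = NL/(AE) = 78200·489/(336.2·115000) = 0.9892 mm.
δ_thermal = αLΔT = 8.86e-6·489·-38.2 = -0.1655 mm.
δ = δ_mech + δ_thermal = 0.8237 mm.

0.824 mm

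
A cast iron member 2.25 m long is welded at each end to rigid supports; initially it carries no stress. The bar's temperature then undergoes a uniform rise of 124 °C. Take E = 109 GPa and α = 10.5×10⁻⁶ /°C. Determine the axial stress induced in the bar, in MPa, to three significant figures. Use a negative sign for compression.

-142 MPa

Free thermal expansion αLΔT = 10.5e-6 · 2250 · 124 = 2.929 mm.
The walls impose strain ε = −(2.929)/2250 = -1.3020e-03; σ = Eε = 109000 · -1.3020e-03 = -141.9 MPa.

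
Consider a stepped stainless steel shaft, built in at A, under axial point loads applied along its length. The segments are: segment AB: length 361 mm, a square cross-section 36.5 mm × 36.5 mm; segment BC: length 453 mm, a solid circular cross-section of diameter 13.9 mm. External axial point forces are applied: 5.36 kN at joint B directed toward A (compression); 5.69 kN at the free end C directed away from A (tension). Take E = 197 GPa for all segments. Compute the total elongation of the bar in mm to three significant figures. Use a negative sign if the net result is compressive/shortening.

0.0867 mm

Internal axial forces (sectioning from the free end, tension +): N_BC = 5.69 kN, N_AB = 0.33 kN.
A_AB = 1332 mm².
A_BC = 151.7 mm².
δ_AB = 330·361/(1332·197000) = 0.0004539 mm
δ_BC = 5690·453/(151.7·197000) = 0.08622 mm
δ = Σδ_i = 0.08668 mm.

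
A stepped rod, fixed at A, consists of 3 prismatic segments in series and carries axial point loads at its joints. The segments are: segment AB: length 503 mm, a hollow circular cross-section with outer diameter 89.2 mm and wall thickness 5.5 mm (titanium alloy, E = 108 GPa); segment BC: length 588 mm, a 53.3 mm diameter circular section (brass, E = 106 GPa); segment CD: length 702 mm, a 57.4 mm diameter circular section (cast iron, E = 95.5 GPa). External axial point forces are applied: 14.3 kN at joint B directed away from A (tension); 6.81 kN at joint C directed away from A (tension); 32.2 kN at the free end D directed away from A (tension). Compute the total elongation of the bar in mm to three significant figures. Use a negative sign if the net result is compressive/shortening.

0.360 mm

Internal axial forces (sectioning from the free end, tension +): N_CD = 32.2 kN, N_BC = 39.01 kN, N_AB = 53.31 kN.
A_AB = 1446 mm².
A_BC = 2231 mm².
A_CD = 2588 mm².
δ_AB = 53310·503/(1446·108000) = 0.1717 mm
δ_BC = 39010·588/(2231·106000) = 0.09698 mm
δ_CD = 32200·702/(2588·95500) = 0.09147 mm
δ = Σδ_i = 0.3601 mm.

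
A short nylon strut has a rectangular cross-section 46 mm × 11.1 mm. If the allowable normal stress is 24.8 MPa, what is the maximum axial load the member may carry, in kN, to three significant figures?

A = 510.6 mm².
P_max = σ_allow · A = 24.8 · 510.6 = 12660 N = 12.66 kN.

12.7 kN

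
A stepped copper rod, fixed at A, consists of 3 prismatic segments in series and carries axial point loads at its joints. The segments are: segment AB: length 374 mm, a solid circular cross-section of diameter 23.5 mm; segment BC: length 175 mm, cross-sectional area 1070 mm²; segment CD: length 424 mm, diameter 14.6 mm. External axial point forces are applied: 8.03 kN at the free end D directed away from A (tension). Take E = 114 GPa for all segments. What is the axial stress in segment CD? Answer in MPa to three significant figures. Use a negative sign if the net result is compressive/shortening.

Internal axial forces (sectioning from the free end, tension +): N_CD = 8.03 kN, N_BC = 8.03 kN, N_AB = 8.03 kN.
A_CD = 167.4 mm².
σ_CD = N_CD/A_CD = 8030/167.4 = 47.96 MPa.

48.0 MPa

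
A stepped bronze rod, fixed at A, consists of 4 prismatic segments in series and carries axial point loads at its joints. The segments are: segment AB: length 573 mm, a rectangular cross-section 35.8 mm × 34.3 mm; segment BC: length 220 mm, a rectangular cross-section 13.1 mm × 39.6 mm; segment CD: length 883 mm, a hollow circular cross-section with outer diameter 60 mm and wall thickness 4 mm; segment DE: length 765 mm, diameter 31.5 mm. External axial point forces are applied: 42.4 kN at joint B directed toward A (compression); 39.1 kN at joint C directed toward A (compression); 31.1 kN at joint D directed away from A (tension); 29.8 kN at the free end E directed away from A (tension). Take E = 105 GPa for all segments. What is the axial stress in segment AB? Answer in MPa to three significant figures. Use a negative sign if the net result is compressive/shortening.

-16.8 MPa

Internal axial forces (sectioning from the free end, tension +): N_DE = 29.8 kN, N_CD = 60.9 kN, N_BC = 21.8 kN, N_AB = -20.6 kN.
A_AB = 1228 mm².
σ_AB = N_AB/A_AB = -20600/1228 = -16.78 MPa.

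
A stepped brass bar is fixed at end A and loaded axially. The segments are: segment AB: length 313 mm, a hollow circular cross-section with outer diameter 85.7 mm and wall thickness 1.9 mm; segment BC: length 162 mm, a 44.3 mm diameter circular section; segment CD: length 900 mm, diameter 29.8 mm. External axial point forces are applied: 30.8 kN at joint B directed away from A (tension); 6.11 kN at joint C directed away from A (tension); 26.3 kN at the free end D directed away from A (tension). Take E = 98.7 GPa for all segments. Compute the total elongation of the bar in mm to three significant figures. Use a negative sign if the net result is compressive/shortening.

0.779 mm

Internal axial forces (sectioning from the free end, tension +): N_CD = 26.3 kN, N_BC = 32.41 kN, N_AB = 63.21 kN.
A_AB = 500.2 mm².
A_BC = 1541 mm².
A_CD = 697.5 mm².
δ_AB = 63210·313/(500.2·98700) = 0.4007 mm
δ_BC = 32410·162/(1541·98700) = 0.03451 mm
δ_CD = 26300·900/(697.5·98700) = 0.3438 mm
δ = Σδ_i = 0.7791 mm.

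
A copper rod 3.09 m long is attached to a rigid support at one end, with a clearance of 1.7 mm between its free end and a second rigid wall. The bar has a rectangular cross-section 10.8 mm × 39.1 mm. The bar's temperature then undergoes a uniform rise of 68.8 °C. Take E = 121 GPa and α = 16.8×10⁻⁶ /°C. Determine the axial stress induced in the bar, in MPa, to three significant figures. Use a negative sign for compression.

-73.3 MPa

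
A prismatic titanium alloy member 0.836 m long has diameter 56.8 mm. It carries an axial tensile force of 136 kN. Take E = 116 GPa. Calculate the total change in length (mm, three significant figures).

0.387 mm

A = 2534 mm².
δ_mech = NL/(AE) = 136000·836/(2534·116000) = 0.3868 mm.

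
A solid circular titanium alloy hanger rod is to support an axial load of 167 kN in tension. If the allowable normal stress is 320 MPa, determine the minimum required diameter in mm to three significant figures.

25.8 mm

Required area A ≥ P/σ_allow = 167000/320 = 521.9 mm².
For a solid circular section, d ≥ √(4A/π) = 25.78 mm.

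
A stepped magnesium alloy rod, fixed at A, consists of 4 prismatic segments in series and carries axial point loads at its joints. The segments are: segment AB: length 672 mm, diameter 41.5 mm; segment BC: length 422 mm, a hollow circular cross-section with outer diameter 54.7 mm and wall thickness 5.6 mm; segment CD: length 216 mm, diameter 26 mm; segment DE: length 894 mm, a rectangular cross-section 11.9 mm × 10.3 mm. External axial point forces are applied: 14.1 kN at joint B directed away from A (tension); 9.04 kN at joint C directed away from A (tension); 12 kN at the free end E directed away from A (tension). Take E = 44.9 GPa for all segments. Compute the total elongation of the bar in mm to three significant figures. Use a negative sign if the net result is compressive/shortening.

2.68 mm

Internal axial forces (sectioning from the free end, tension +): N_DE = 12 kN, N_CD = 12 kN, N_BC = 21.04 kN, N_AB = 35.14 kN.
A_AB = 1353 mm².
A_BC = 863.8 mm².
A_CD = 530.9 mm².
A_DE = 122.6 mm².
δ_AB = 35140·672/(1353·44900) = 0.3888 mm
δ_BC = 21040·422/(863.8·44900) = 0.2289 mm
δ_CD = 12000·216/(530.9·44900) = 0.1087 mm
δ_DE = 12000·894/(122.6·44900) = 1.949 mm
δ = Σδ_i = 2.676 mm.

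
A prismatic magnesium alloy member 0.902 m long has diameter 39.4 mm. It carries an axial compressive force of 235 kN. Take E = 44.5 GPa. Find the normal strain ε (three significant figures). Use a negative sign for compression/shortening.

A = 1219 mm².
σ = N/A = -192.7 MPa; ε = σ/E = -192.7/44500 = -4.331e-03.

-0.00433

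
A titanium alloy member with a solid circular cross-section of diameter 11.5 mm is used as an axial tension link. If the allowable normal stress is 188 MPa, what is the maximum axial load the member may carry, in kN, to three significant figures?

A = 103.9 mm².
P_max = σ_allow · A = 188 · 103.9 = 19530 N = 19.53 kN.

19.5 kN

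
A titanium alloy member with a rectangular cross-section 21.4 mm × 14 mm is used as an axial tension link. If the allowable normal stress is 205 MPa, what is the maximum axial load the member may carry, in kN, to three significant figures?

A = 299.6 mm².
P_max = σ_allow · A = 205 · 299.6 = 61420 N = 61.42 kN.

61.4 kN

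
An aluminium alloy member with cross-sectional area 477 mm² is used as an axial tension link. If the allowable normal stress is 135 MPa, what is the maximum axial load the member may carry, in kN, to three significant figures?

64.4 kN

P_max = σ_allow · A = 135 · 477 = 64390 N = 64.39 kN.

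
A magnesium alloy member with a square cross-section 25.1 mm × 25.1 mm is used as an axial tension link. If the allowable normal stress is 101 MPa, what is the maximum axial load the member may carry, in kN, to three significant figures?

63.6 kN

A = 630 mm².
P_max = σ_allow · A = 101 · 630 = 63630 N = 63.63 kN.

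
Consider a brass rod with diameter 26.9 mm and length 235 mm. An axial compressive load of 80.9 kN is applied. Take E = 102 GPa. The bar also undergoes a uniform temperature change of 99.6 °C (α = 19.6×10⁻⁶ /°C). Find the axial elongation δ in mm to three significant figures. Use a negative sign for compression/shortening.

0.131 mm

A = 568.3 mm².
δ_mech = NL/(AE) = -80900·235/(568.3·102000) = -0.328 mm.
δ_thermal = αLΔT = 19.6e-6·235·99.6 = 0.4588 mm.
δ = δ_mech + δ_thermal = 0.1308 mm.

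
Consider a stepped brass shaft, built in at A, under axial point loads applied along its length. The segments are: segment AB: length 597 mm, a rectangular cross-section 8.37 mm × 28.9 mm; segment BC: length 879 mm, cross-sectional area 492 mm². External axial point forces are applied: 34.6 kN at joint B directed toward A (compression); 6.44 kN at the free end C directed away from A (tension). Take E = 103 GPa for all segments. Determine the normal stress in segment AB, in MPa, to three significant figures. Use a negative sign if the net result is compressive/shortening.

-116 MPa

Internal axial forces (sectioning from the free end, tension +): N_BC = 6.44 kN, N_AB = -28.16 kN.
A_AB = 241.9 mm².
σ_AB = N_AB/A_AB = -28160/241.9 = -116.4 MPa.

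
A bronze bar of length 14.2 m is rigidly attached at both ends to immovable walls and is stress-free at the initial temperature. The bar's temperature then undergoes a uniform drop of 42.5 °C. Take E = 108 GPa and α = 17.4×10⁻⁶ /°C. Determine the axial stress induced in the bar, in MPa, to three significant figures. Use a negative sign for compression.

79.9 MPa

Free thermal expansion αLΔT = 17.4e-6 · 14200 · -42.5 = -10.5 mm.
The walls impose strain ε = −(-10.5)/14200 = 7.3950e-04; σ = Eε = 108000 · 7.3950e-04 = 79.87 MPa.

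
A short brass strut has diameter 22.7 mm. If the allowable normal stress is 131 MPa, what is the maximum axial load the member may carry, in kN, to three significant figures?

53.0 kN

A = 404.7 mm².
P_max = σ_allow · A = 131 · 404.7 = 53020 N = 53.02 kN.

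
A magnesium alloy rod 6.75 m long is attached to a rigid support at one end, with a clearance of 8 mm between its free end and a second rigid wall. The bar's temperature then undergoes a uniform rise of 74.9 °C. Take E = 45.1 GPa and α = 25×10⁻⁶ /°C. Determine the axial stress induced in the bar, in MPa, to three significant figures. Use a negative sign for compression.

-31.0 MPa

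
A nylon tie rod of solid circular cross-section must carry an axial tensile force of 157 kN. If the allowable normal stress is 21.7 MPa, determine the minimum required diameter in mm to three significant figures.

Required area A ≥ P/σ_allow = 157000/21.7 = 7235 mm².
For a solid circular section, d ≥ √(4A/π) = 95.98 mm.

96.0 mm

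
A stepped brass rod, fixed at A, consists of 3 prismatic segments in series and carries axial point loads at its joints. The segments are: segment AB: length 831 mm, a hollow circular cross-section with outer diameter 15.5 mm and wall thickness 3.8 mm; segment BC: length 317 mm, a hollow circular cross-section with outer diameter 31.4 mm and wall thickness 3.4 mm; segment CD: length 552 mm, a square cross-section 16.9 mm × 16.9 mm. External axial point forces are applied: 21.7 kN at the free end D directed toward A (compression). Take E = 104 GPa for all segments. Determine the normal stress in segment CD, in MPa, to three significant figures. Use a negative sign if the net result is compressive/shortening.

Internal axial forces (sectioning from the free end, tension +): N_CD = -21.7 kN, N_BC = -21.7 kN, N_AB = -21.7 kN.
A_CD = 285.6 mm².
σ_CD = N_CD/A_CD = -21700/285.6 = -75.98 MPa.

-76.0 MPa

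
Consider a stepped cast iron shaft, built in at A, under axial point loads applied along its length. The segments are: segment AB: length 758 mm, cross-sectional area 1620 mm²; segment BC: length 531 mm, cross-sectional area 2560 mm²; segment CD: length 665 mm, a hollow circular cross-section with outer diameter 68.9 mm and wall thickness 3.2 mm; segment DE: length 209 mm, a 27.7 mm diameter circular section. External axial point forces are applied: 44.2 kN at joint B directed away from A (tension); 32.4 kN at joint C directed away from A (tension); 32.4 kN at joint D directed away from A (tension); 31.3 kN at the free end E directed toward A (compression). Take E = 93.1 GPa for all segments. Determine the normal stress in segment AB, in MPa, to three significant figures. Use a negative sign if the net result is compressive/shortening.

Internal axial forces (sectioning from the free end, tension +): N_DE = -31.3 kN, N_CD = 1.1 kN, N_BC = 33.5 kN, N_AB = 77.7 kN.
σ_AB = N_AB/A_AB = 77700/1620 = 47.96 MPa.

48.0 MPa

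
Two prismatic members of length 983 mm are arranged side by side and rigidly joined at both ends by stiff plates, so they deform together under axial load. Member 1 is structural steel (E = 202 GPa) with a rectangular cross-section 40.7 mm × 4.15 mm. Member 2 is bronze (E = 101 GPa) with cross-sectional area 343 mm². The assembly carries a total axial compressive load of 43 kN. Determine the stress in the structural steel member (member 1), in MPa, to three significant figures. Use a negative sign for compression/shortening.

-126 MPa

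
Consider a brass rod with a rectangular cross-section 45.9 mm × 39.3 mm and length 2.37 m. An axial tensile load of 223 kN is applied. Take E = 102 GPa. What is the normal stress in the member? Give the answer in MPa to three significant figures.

124 MPa

A = 1804 mm².
σ = N/A = 223000/1804 = 123.6 MPa.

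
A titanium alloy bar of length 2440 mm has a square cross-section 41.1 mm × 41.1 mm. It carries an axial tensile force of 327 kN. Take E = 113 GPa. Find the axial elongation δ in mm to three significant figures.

4.18 mm

A = 1689 mm².
δ_mech = NL/(AE) = 327000·2440/(1689·113000) = 4.18 mm.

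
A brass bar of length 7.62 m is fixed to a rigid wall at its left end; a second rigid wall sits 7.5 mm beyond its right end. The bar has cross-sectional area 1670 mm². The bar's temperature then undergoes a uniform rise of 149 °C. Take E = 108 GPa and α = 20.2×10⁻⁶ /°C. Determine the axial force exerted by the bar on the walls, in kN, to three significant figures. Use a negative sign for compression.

Free thermal expansion αLΔT = 20.2e-6 · 7620 · 149 = 22.93 mm.
The walls engage after the gap closes; constrained expansion = 22.93 − 7.5 = 15.43 mm.
The walls impose strain ε = −(15.43)/7620 = -2.0255e-03; σ = Eε = 108000 · -2.0255e-03 = -218.8 MPa.
Wall reaction R = σ·A = -218.8·1670 = -365300 N = -365.3 kN.

-365 kN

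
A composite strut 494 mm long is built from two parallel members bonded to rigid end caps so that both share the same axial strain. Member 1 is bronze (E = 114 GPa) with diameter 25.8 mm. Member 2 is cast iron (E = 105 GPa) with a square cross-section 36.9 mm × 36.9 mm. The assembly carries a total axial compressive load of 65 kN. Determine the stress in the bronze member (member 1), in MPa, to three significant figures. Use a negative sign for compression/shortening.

A_1 = 522.8 mm².
A_2 = 1362 mm².
Equal strain + equilibrium ⇒ each member carries load in proportion to AE: A₁E₁ = 59600000 N, A₂E₂ = 143000000 N, ΣAE = 202600000 N.
σ₁ = P·E₁/ΣAE = -65000·114000/202600000 = -36.58 MPa.

-36.6 MPa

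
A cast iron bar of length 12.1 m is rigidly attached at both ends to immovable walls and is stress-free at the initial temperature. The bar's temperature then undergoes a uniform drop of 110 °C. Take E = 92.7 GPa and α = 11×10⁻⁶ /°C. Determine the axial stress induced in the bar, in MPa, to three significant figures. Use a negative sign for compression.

112 MPa

Free thermal expansion αLΔT = 11e-6 · 12100 · -110 = -14.64 mm.
The walls impose strain ε = −(-14.64)/12100 = 1.2100e-03; σ = Eε = 92700 · 1.2100e-03 = 112.2 MPa.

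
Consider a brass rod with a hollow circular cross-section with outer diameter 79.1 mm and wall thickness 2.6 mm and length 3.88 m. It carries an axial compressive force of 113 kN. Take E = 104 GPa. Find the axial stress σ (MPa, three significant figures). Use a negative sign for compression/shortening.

-181 MPa

A = 624.9 mm².
σ = N/A = -113000/624.9 = -180.8 MPa.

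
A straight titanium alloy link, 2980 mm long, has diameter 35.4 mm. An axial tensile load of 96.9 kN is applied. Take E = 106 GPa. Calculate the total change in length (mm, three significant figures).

2.77 mm

A = 984.2 mm².
δ_mech = NL/(AE) = 96900·2980/(984.2·106000) = 2.768 mm.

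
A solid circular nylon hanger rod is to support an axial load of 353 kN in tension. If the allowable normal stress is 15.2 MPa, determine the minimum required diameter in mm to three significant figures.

Required area A ≥ P/σ_allow = 353000/15.2 = 23220 mm².
For a solid circular section, d ≥ √(4A/π) = 172 mm.

172 mm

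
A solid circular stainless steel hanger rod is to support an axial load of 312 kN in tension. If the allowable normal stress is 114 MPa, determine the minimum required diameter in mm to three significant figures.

59.0 mm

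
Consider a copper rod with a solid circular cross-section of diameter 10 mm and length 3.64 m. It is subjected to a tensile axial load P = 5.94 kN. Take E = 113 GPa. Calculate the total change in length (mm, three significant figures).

A = 78.54 mm².
δ_mech = NL/(AE) = 5940·3640/(78.54·113000) = 2.436 mm.

2.44 mm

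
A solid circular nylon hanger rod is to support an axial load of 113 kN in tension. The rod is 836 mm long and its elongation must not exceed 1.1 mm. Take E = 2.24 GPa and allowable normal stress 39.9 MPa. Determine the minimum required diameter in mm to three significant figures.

221 mm

Required area A ≥ P/σ_allow = 113000/39.9 = 2832 mm².
For a solid circular section, d ≥ √(4A/π) = 60.05 mm.
Elongation limit: A ≥ PL/(Eδ_allow) = 113000·836/(2240·1.1) = 38340 mm² ⇒ d ≥ 220.9 mm.
The elongation limit governs.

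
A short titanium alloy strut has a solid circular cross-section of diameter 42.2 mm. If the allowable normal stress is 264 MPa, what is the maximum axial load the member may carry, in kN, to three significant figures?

369 kN

A = 1399 mm².
P_max = σ_allow · A = 264 · 1399 = 369200 N = 369.2 kN.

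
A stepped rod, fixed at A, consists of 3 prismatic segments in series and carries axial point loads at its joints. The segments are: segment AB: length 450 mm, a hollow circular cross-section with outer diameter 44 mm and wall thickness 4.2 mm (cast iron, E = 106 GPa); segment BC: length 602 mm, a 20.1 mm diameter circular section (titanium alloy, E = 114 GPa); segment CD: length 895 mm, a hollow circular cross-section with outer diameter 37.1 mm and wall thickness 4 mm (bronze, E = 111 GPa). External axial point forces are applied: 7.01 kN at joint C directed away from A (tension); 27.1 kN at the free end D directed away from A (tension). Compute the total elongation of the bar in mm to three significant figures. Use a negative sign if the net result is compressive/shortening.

1.37 mm

Internal axial forces (sectioning from the free end, tension +): N_CD = 27.1 kN, N_BC = 34.11 kN, N_AB = 34.11 kN.
A_AB = 525.1 mm².
A_BC = 317.3 mm².
A_CD = 415.9 mm².
δ_AB = 34110·450/(525.1·106000) = 0.2757 mm
δ_BC = 34110·602/(317.3·114000) = 0.5677 mm
δ_CD = 27100·895/(415.9·111000) = 0.5253 mm
δ = Σδ_i = 1.369 mm.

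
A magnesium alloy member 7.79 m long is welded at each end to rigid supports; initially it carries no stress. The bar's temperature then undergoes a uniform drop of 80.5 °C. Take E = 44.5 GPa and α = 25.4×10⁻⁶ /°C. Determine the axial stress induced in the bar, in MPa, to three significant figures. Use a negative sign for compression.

91.0 MPa

Free thermal expansion αLΔT = 25.4e-6 · 7790 · -80.5 = -15.93 mm.
The walls impose strain ε = −(-15.93)/7790 = 2.0447e-03; σ = Eε = 44500 · 2.0447e-03 = 90.99 MPa.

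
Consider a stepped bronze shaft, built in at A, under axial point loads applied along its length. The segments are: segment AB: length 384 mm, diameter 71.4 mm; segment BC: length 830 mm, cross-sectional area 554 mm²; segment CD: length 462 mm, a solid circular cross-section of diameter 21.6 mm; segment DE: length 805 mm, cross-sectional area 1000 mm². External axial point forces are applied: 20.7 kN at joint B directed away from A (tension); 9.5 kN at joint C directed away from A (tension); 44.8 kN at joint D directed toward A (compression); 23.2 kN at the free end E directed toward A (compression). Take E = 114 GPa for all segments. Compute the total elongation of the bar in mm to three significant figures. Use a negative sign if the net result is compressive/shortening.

Internal axial forces (sectioning from the free end, tension +): N_DE = -23.2 kN, N_CD = -68 kN, N_BC = -58.5 kN, N_AB = -37.8 kN.
A_AB = 4004 mm².
A_CD = 366.4 mm².
δ_AB = -37800·384/(4004·114000) = -0.0318 mm
δ_BC = -58500·830/(554·114000) = -0.7688 mm
δ_CD = -68000·462/(366.4·114000) = -0.7521 mm
δ_DE = -23200·805/(1000·114000) = -0.1638 mm
δ = Σδ_i = -1.716 mm.

-1.72 mm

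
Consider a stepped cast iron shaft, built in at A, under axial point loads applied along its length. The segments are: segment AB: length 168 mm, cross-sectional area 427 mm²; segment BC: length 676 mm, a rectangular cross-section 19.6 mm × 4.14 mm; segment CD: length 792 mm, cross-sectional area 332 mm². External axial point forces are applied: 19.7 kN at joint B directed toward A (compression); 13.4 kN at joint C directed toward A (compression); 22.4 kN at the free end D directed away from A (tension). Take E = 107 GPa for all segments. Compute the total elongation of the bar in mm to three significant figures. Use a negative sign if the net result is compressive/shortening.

1.16 mm

Internal axial forces (sectioning from the free end, tension +): N_CD = 22.4 kN, N_BC = 9 kN, N_AB = -10.7 kN.
A_BC = 81.14 mm².
δ_AB = -10700·168/(427·107000) = -0.03934 mm
δ_BC = 9000·676/(81.14·107000) = 0.7007 mm
δ_CD = 22400·792/(332·107000) = 0.4994 mm
δ = Σδ_i = 1.161 mm.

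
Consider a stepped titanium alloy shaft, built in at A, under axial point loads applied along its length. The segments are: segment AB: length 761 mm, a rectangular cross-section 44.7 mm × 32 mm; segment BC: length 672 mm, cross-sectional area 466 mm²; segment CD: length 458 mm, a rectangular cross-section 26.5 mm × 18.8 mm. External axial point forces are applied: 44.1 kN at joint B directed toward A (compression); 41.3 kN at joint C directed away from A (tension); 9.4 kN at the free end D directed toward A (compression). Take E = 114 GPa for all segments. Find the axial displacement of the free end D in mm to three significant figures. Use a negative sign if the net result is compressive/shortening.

0.271 mm

Internal axial forces (sectioning from the free end, tension +): N_CD = -9.4 kN, N_BC = 31.9 kN, N_AB = -12.2 kN.
A_AB = 1430 mm².
A_CD = 498.2 mm².
δ_AB = -12200·761/(1430·114000) = -0.05694 mm
δ_BC = 31900·672/(466·114000) = 0.4035 mm
δ_CD = -9400·458/(498.2·114000) = -0.0758 mm
δ = Σδ_i = 0.2708 mm.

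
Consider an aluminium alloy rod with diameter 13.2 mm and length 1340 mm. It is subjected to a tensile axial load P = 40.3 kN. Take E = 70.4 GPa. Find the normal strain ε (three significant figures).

A = 136.8 mm².
σ = N/A = 294.5 MPa; ε = σ/E = 294.5/70400 = 4.183e-03.

0.00418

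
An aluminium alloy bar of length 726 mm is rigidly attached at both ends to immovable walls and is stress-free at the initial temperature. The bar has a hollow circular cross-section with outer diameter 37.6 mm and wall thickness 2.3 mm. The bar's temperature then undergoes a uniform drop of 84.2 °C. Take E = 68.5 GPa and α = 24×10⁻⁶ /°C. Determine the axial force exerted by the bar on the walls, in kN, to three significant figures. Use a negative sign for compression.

35.3 kN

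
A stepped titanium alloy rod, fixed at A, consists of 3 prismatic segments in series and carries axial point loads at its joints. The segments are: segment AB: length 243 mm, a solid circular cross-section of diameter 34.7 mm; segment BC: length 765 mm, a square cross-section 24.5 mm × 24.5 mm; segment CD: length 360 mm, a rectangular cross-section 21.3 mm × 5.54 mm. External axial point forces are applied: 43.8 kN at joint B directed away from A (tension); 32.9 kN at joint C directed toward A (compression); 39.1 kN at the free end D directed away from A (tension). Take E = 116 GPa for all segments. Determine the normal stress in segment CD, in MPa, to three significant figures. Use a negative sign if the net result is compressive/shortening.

331 MPa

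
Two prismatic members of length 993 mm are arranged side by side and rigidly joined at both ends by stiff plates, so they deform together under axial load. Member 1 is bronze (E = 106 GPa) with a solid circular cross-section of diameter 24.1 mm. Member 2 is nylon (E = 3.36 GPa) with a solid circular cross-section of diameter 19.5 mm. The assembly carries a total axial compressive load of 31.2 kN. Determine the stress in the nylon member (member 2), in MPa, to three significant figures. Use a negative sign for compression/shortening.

-2.12 MPa

A_1 = 456.2 mm².
A_2 = 298.6 mm².
Equal strain + equilibrium ⇒ each member carries load in proportion to AE: A₁E₁ = 48350000 N, A₂E₂ = 1003000 N, ΣAE = 49360000 N.
σ₂ = P·E₂/ΣAE = -31200·3360/49360000 = -2.124 MPa.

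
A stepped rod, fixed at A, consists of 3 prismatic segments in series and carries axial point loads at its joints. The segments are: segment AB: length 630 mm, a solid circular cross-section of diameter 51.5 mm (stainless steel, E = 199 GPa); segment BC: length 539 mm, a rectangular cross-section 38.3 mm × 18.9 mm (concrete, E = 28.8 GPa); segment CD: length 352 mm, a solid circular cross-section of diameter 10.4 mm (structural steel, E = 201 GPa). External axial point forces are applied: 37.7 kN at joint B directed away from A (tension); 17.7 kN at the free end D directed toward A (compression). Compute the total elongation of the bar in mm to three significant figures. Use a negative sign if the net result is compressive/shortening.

-0.792 mm

Internal axial forces (sectioning from the free end, tension +): N_CD = -17.7 kN, N_BC = -17.7 kN, N_AB = 20 kN.
A_AB = 2083 mm².
A_BC = 723.9 mm².
A_CD = 84.95 mm².
δ_AB = 20000·630/(2083·199000) = 0.0304 mm
δ_BC = -17700·539/(723.9·28800) = -0.4576 mm
δ_CD = -17700·352/(84.95·201000) = -0.3649 mm
δ = Σδ_i = -0.7921 mm.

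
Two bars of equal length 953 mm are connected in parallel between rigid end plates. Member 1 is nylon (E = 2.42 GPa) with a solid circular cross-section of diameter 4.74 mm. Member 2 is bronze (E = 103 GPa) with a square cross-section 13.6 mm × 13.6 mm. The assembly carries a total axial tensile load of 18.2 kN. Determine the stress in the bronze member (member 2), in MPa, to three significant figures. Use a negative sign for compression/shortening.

A_1 = 17.65 mm².
A_2 = 185 mm².
Equal strain + equilibrium ⇒ each member carries load in proportion to AE: A₁E₁ = 42700 N, A₂E₂ = 19050000 N, ΣAE = 19090000 N.
σ₂ = P·E₂/ΣAE = 18200·103000/19090000 = 98.18 MPa.

98.2 MPa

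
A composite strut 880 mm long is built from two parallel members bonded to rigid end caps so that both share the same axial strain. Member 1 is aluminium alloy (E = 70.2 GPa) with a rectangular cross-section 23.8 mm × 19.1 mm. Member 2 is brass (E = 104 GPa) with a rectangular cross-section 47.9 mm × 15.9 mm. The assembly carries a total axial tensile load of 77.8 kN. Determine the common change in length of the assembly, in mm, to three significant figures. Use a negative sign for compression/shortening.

A_1 = 454.6 mm².
A_2 = 761.6 mm².
Equal strain + equilibrium ⇒ each member carries load in proportion to AE: A₁E₁ = 31910000 N, A₂E₂ = 79210000 N, ΣAE = 111100000 N.
δ = PL/ΣAE = 77800·880/111100000 = 0.6161 mm.

0.616 mm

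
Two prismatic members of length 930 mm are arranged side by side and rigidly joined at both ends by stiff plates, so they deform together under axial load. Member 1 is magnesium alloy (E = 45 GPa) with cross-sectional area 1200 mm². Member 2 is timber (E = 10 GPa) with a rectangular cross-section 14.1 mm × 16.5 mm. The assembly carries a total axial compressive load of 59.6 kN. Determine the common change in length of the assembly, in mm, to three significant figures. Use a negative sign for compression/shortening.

-0.984 mm

A_2 = 232.7 mm².
Equal strain + equilibrium ⇒ each member carries load in proportion to AE: A₁E₁ = 54000000 N, A₂E₂ = 2326000 N, ΣAE = 56330000 N.
δ = PL/ΣAE = -59600·930/56330000 = -0.984 mm.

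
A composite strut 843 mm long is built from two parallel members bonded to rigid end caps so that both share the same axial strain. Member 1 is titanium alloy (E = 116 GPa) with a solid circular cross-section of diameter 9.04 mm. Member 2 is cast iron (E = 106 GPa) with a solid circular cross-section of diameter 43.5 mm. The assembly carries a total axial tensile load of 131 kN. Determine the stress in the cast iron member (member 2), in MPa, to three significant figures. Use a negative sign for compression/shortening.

A_1 = 64.18 mm².
A_2 = 1486 mm².
Equal strain + equilibrium ⇒ each member carries load in proportion to AE: A₁E₁ = 7445000 N, A₂E₂ = 157500000 N, ΣAE = 165000000 N.
σ₂ = P·E₂/ΣAE = 131000·106000/165000000 = 84.17 MPa.

84.2 MPa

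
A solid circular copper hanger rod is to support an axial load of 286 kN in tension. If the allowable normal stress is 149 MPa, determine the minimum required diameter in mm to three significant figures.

49.4 mm

Required area A ≥ P/σ_allow = 286000/149 = 1919 mm².
For a solid circular section, d ≥ √(4A/π) = 49.44 mm.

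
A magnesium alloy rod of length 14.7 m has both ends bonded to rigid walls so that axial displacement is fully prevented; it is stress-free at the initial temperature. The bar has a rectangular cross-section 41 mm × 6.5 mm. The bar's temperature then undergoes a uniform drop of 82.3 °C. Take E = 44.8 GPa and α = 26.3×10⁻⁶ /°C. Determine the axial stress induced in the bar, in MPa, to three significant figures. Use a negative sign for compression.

97.0 MPa

Free thermal expansion αLΔT = 26.3e-6 · 14700 · -82.3 = -31.82 mm.
The walls impose strain ε = −(-31.82)/14700 = 2.1645e-03; σ = Eε = 44800 · 2.1645e-03 = 96.97 MPa.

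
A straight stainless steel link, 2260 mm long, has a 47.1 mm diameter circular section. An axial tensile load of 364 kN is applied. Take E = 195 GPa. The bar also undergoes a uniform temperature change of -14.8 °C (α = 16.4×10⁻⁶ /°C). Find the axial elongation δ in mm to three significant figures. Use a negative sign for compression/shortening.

A = 1742 mm².
δ_mech = NL/(AE) = 364000·2260/(1742·195000) = 2.421 mm.
δ_thermal = αLΔT = 16.4e-6·2260·-14.8 = -0.5485 mm.
δ = δ_mech + δ_thermal = 1.873 mm.

1.87 mm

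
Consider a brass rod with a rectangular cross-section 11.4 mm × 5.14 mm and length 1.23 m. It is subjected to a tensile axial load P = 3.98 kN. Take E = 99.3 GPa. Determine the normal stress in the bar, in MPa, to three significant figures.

67.9 MPa

A = 58.6 mm².
σ = N/A = 3980/58.6 = 67.92 MPa.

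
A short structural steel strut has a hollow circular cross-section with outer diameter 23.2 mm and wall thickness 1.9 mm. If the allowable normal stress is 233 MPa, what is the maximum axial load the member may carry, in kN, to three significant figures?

A = 127.1 mm².
P_max = σ_allow · A = 233 · 127.1 = 29620 N = 29.62 kN.

29.6 kN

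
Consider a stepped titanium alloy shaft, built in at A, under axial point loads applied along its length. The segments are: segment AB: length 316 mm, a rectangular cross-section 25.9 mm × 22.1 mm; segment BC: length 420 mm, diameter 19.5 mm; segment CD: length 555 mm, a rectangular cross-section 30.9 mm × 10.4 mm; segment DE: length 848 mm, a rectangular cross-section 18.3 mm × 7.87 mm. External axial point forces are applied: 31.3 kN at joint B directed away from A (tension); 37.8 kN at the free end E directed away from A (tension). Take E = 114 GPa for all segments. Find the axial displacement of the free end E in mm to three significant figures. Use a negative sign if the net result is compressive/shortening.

3.33 mm

Internal axial forces (sectioning from the free end, tension +): N_DE = 37.8 kN, N_CD = 37.8 kN, N_BC = 37.8 kN, N_AB = 69.1 kN.
A_AB = 572.4 mm².
A_BC = 298.6 mm².
A_CD = 321.4 mm².
A_DE = 144 mm².
δ_AB = 69100·316/(572.4·114000) = 0.3346 mm
δ_BC = 37800·420/(298.6·114000) = 0.4663 mm
δ_CD = 37800·555/(321.4·114000) = 0.5726 mm
δ_DE = 37800·848/(144·114000) = 1.952 mm
δ = Σδ_i = 3.326 mm.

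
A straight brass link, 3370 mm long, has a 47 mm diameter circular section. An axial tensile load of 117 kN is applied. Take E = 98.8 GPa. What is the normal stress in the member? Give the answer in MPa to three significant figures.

67.4 MPa

A = 1735 mm².
σ = N/A = 117000/1735 = 67.44 MPa.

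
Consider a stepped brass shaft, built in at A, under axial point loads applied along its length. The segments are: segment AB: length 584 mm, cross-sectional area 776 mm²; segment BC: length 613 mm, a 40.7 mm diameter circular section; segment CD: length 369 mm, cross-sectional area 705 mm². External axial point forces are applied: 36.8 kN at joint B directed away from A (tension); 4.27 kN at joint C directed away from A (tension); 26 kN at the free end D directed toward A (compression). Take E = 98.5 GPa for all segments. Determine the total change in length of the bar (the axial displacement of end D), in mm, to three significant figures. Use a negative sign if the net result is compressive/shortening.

-0.127 mm

Internal axial forces (sectioning from the free end, tension +): N_CD = -26 kN, N_BC = -21.73 kN, N_AB = 15.07 kN.
A_BC = 1301 mm².
δ_AB = 15070·584/(776·98500) = 0.1151 mm
δ_BC = -21730·613/(1301·98500) = -0.1039 mm
δ_CD = -26000·369/(705·98500) = -0.1382 mm
δ = Σδ_i = -0.127 mm.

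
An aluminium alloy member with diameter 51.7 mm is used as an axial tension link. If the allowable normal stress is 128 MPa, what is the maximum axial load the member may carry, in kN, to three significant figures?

269 kN

A = 2099 mm².
P_max = σ_allow · A = 128 · 2099 = 268700 N = 268.7 kN.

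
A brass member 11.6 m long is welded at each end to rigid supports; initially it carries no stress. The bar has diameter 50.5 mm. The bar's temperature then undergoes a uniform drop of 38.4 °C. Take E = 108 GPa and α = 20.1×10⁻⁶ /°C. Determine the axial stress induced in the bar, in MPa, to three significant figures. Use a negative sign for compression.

Free thermal expansion αLΔT = 20.1e-6 · 11600 · -38.4 = -8.953 mm.
The walls impose strain ε = −(-8.953)/11600 = 7.7184e-04; σ = Eε = 108000 · 7.7184e-04 = 83.36 MPa.

83.4 MPa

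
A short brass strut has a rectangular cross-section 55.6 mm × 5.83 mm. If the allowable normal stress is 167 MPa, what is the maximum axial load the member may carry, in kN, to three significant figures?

A = 324.1 mm².
P_max = σ_allow · A = 167 · 324.1 = 54130 N = 54.13 kN.

54.1 kN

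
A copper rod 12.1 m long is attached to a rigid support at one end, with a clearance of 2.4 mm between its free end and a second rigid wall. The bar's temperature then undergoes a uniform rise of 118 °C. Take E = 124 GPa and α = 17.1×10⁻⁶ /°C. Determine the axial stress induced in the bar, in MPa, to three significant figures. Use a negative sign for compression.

-226 MPa

Free thermal expansion αLΔT = 17.1e-6 · 12100 · 118 = 24.42 mm.
The walls engage after the gap closes; constrained expansion = 24.42 − 2.4 = 22.02 mm.
The walls impose strain ε = −(22.02)/12100 = -1.8195e-03; σ = Eε = 124000 · -1.8195e-03 = -225.6 MPa.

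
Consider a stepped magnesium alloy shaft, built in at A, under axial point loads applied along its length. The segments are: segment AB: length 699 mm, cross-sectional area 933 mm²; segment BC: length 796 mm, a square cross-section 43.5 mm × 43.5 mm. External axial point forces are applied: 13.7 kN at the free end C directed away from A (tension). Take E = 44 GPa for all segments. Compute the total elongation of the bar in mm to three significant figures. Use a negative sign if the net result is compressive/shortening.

Internal axial forces (sectioning from the free end, tension +): N_BC = 13.7 kN, N_AB = 13.7 kN.
A_BC = 1892 mm².
δ_AB = 13700·699/(933·44000) = 0.2333 mm
δ_BC = 13700·796/(1892·44000) = 0.131 mm
δ = Σδ_i = 0.3643 mm.

0.364 mm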